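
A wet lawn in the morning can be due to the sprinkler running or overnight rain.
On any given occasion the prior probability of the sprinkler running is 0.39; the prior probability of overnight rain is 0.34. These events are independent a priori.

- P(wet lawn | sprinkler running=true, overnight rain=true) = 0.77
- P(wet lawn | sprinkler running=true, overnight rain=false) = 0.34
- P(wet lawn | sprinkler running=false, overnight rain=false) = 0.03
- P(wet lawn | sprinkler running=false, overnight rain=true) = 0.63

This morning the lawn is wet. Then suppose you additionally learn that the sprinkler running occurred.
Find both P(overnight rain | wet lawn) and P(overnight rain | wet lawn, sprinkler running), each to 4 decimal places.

P(wet lawn) = 0.03*0.61*0.66 + 0.63*0.61*0.34 + 0.34*0.39*0.66 + 0.77*0.39*0.34 = 0.012078 + 0.130662 + 0.087516 + 0.102102 = 0.332358
Restricting to configurations with overnight rain present: 0.130662 + 0.102102 = 0.232764.
P(overnight rain | wet lawn) = 0.232764 / 0.332358 ≈ 0.7003

With the extra evidence:
Numerator (weight on configurations with overnight rain): 0.77·0.34 = 0.261800
Normalizer over all consistent configurations: 0.34·0.66 + 0.77·0.34 = 0.486200
Posterior = 0.261800 / 0.486200 ≈ 0.5385

P(overnight rain | wet lawn) ≈ 0.7003; P(overnight rain | wet lawn, sprinkler running) ≈ 0.5385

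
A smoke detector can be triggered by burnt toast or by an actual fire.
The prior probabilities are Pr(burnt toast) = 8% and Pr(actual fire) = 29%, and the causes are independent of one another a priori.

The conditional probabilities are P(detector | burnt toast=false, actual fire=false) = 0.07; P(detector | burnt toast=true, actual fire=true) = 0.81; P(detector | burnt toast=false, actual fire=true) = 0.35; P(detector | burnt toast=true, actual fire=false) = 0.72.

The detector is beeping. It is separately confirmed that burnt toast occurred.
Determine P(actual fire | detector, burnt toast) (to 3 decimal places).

P(detector | burnt toast) = 0.72*0.71 + 0.81*0.29 = 0.511200 + 0.234900 = 0.746100
The actual fire-present share is 0.81*0.29 = 0.234900.
P(actual fire | detector, burnt toast) = 0.234900 / 0.746100 ≈ 0.315

P(actual fire | detector, burnt toast) ≈ 0.315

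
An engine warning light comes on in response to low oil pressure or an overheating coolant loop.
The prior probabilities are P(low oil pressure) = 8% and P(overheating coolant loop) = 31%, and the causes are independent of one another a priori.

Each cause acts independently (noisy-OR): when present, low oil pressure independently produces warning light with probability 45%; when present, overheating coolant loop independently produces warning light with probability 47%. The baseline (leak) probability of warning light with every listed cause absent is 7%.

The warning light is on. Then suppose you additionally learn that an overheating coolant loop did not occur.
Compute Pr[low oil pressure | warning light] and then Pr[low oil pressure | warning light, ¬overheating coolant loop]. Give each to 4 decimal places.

Pr[low oil pressure | warning light] ≈ 0.1924; Pr[low oil pressure | warning light, ¬overheating coolant loop] ≈ 0.3777

Under noisy-OR, P(warning light | causes) = 1 − (1−0.07)·∏(1−qᵢ) over the active causes.
P(warning light) = 0.07*0.92*0.69 + 0.5071*0.92*0.31 + 0.4885*0.08*0.69 + 0.728905*0.08*0.31 = 0.044436 + 0.144625 + 0.026965 + 0.018077 = 0.234103
The low oil pressure-present share is 0.026965 + 0.018077 = 0.045042.
So P(low oil pressure | warning light) = 0.045042/0.234103 ≈ 0.1924.

With the extra evidence:
For the numerator, keep only low oil pressure=true terms: 0.4885*0.08 = 0.039080
Denominator P(warning light | ¬overheating coolant loop): 0.07*0.92 + 0.4885*0.08 = 0.103480
P(low oil pressure | warning light, ¬overheating coolant loop) = 0.039080/0.103480 ≈ 0.3777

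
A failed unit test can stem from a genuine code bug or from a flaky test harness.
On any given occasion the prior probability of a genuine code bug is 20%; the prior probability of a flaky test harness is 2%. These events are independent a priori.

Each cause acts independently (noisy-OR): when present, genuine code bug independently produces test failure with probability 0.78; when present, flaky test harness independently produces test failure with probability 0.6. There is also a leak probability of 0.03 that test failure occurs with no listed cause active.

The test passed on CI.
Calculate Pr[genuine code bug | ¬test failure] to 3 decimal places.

Under noisy-OR, P(test failure | causes) = 1 − (1−0.03)·∏(1−qᵢ) over the active causes.
P(¬test failure) = 0.97×0.8×0.98 + 0.388×0.8×0.02 + 0.2134×0.2×0.98 + 0.08536×0.2×0.02 = 0.760480 + 0.006208 + 0.041826 + 0.000341 = 0.808855
Restricting to configurations with genuine code bug present: 0.041826 + 0.000341 = 0.042167.
P(genuine code bug | ¬test failure) = 0.042167 / 0.808855 ≈ 0.052

Pr[genuine code bug | ¬test failure] ≈ 0.052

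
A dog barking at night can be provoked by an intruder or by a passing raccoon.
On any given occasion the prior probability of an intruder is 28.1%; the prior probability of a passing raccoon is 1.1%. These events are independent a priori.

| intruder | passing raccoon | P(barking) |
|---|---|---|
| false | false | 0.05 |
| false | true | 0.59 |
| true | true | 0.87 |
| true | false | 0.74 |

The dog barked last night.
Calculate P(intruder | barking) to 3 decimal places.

P(intruder | barking) ≈ 0.838

Sum P(barking|·) weighted by the priors over the 4 (intruder, passing raccoon) configurations:
  P(barking) = 0.05×0.719×0.989 + 0.59×0.719×0.011 + 0.74×0.281×0.989 + 0.87×0.281×0.011
        = 0.035555 + 0.004666 + 0.205653 + 0.002689 = 0.248563
Keeping only the intruder-present terms gives 0.208342, so
  P(intruder | barking) = 0.208342 / 0.248563 ≈ 0.838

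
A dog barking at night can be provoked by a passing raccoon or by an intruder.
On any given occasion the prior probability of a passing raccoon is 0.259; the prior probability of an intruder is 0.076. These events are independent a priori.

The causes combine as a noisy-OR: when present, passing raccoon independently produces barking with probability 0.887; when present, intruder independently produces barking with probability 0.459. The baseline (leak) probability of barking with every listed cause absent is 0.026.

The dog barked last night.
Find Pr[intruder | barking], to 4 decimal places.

Pr[intruder | barking] ≈ 0.1636

Under noisy-OR, P(barking | causes) = 1 − (1−0.026)·∏(1−qᵢ) over the active causes.
P(barking) = 0.026×0.741×0.924 + 0.473066×0.741×0.076 + 0.889938×0.259×0.924 + 0.940456×0.259×0.076 = 0.017802 + 0.026641 + 0.212976 + 0.018512 = 0.275931
The intruder-present share is 0.026641 + 0.018512 = 0.045153.
So P(intruder | barking) = 0.045153/0.275931 ≈ 0.1636.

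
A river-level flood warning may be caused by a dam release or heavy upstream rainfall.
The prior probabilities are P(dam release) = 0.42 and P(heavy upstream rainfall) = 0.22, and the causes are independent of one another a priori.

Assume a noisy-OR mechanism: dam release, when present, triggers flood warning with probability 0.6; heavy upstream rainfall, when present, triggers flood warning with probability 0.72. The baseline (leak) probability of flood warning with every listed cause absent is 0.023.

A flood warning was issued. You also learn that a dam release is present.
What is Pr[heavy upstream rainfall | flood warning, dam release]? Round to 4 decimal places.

Under noisy-OR, P(flood warning | causes) = 1 − (1−0.023)·∏(1−qᵢ) over the active causes.
P(flood warning | dam release) = 0.6092*0.78 + 0.890576*0.22 = 0.475176 + 0.195927 = 0.671103
The heavy upstream rainfall-present share is 0.890576*0.22 = 0.195927.
So P(heavy upstream rainfall | flood warning, dam release) = 0.195927/0.671103 ≈ 0.2919.

Pr[heavy upstream rainfall | flood warning, dam release] ≈ 0.2919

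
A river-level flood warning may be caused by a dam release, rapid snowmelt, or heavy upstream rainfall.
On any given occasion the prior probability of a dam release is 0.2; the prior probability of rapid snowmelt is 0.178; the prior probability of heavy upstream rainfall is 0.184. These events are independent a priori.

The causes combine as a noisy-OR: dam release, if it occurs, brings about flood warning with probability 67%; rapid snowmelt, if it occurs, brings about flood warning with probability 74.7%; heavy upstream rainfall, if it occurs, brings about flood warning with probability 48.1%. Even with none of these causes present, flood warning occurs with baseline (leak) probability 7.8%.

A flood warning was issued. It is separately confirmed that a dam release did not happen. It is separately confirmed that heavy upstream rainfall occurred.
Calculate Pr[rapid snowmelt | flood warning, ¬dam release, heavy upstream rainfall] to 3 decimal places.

Pr[rapid snowmelt | flood warning, ¬dam release, heavy upstream rainfall] ≈ 0.267

Under noisy-OR, P(flood warning | causes) = 1 − (1−0.078)·∏(1−qᵢ) over the active causes.
P(flood warning | ¬dam release, heavy upstream rainfall) = 0.521482×0.822 + 0.878935×0.178 = 0.428658 + 0.156450 = 0.585108
Of this, 0.156450 comes from 0.878935×0.178 (the rapid snowmelt=true cases).
P(rapid snowmelt | flood warning, ¬dam release, heavy upstream rainfall) = 0.156450 / 0.585108 ≈ 0.267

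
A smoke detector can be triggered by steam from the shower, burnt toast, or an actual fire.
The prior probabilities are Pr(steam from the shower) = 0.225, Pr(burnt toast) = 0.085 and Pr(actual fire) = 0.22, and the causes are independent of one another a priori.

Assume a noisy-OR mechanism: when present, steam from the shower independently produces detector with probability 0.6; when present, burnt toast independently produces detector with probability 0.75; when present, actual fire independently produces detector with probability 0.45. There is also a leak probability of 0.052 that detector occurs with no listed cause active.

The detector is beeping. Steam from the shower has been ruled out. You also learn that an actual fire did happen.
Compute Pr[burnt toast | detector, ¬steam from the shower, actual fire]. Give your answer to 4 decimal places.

Pr[burnt toast | detector, ¬steam from the shower, actual fire] ≈ 0.1444

Under noisy-OR, P(detector | causes) = 1 − (1−0.052)·∏(1−qᵢ) over the active causes.
Weight on burnt toast=true, given the evidence: 0.86965×0.085 = 0.073920
The normalizing constant is 0.4786×0.915 + 0.86965×0.085 = 0.511839
Posterior = 0.073920 / 0.511839 ≈ 0.1444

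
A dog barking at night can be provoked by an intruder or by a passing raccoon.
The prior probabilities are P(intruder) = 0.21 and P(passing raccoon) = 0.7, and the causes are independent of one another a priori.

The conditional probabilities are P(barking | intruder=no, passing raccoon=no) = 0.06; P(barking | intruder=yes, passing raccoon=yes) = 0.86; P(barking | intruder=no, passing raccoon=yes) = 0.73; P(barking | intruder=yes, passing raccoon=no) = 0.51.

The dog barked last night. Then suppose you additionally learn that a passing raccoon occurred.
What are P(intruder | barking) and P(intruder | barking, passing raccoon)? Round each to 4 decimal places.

Enumerate the 4 (intruder, passing raccoon) configurations and weight by the priors:
  P(barking) = 0.06·0.79·0.3 + 0.73·0.79·0.7 + 0.51·0.21·0.3 + 0.86·0.21·0.7
        = 0.014220 + 0.403690 + 0.032130 + 0.126420 = 0.576460
Configurations with intruder contribute 0.158550, so
  P(intruder | barking) = 0.158550 / 0.576460 ≈ 0.2750

With the extra evidence:
For the numerator, keep only intruder=true terms: 0.86×0.21 = 0.180600
Denominator P(barking | passing raccoon): 0.73×0.79 + 0.86×0.21 = 0.757300
P(intruder | barking, passing raccoon) = 0.180600/0.757300 ≈ 0.2385
This is intercausal reasoning (explaining away): once passing raccoon accounts for the barking, intruder becomes less likely.

P(intruder | barking) ≈ 0.2750; P(intruder | barking, passing raccoon) ≈ 0.2385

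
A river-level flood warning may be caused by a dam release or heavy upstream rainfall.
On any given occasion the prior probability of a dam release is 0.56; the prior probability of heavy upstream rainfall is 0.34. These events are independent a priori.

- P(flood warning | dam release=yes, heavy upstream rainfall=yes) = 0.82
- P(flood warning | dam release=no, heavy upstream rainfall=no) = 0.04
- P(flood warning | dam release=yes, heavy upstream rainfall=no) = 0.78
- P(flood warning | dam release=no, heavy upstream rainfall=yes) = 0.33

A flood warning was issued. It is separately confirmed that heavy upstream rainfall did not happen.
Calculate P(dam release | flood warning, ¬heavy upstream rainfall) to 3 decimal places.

Weight on dam release=true, given the evidence: 0.78×0.56 = 0.436800
Normalizer over all consistent configurations: 0.04×0.44 + 0.78×0.56 = 0.454400
P(dam release | flood warning, ¬heavy upstream rainfall) = 0.436800/0.454400 ≈ 0.961

P(dam release | flood warning, ¬heavy upstream rainfall) ≈ 0.961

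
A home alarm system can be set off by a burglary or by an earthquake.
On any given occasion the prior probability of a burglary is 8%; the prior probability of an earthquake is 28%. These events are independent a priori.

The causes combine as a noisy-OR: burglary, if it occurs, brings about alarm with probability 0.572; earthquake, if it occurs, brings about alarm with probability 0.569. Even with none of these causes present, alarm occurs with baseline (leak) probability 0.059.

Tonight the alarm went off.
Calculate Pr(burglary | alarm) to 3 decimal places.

Pr(burglary | alarm) ≈ 0.216

Under noisy-OR, P(alarm | causes) = 1 − (1−0.059)·∏(1−qᵢ) over the active causes.
Enumerate the 4 (burglary, earthquake) configurations and weight by the priors:
  P(alarm) = 0.059*0.92*0.72 + 0.594429*0.92*0.28 + 0.597252*0.08*0.72 + 0.826416*0.08*0.28
        = 0.039082 + 0.153125 + 0.034402 + 0.018512 = 0.245121
The terms with burglary present sum to 0.052914, so
  P(burglary | alarm) = 0.052914 / 0.245121 ≈ 0.216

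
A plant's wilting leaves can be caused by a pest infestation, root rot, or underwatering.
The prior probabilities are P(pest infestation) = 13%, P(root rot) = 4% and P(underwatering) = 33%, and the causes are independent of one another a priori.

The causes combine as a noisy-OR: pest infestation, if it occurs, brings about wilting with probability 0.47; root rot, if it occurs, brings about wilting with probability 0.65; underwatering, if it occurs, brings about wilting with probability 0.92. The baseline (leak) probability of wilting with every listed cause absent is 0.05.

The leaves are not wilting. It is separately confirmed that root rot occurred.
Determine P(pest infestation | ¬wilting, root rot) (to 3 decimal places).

P(pest infestation | ¬wilting, root rot) ≈ 0.073

Under noisy-OR, P(wilting | causes) = 1 − (1−0.05)·∏(1−qᵢ) over the active causes.
Sum P(¬wilting|·) weighted by the priors over the 4 (pest infestation, underwatering) configurations:
  P(¬wilting | root rot) = 0.3325·0.87·0.67 + 0.0266·0.87·0.33 + 0.176225·0.13·0.67 + 0.014098·0.13·0.33
        = 0.193814 + 0.007637 + 0.015349 + 0.000605 = 0.217405
Keeping only the pest infestation-present terms gives 0.015954, so
  P(pest infestation | ¬wilting, root rot) = 0.015954 / 0.217405 ≈ 0.073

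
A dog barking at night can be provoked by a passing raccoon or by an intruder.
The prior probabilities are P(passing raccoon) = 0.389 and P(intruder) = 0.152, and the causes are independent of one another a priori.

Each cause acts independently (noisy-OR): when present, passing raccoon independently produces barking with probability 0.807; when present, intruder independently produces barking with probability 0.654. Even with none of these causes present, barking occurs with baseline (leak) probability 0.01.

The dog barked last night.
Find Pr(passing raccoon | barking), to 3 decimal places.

Pr(passing raccoon | barking) ≈ 0.829

Under noisy-OR, P(barking | causes) = 1 − (1−0.01)·∏(1−qᵢ) over the active causes.
P(barking) = 0.01·0.611·0.848 + 0.65746·0.611·0.152 + 0.80893·0.389·0.848 + 0.93389·0.389·0.152 = 0.005181 + 0.061060 + 0.266843 + 0.055219 = 0.388303
Restricting to configurations with passing raccoon present: 0.266843 + 0.055219 = 0.322062.
So P(passing raccoon | barking) = 0.322062/0.388303 ≈ 0.829.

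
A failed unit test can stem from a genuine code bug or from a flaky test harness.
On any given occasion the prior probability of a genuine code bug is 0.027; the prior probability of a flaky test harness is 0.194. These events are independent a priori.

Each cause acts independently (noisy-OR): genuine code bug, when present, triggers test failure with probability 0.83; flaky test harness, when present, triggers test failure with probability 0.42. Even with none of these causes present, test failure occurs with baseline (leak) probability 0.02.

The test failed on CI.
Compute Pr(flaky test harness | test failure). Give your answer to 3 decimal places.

Pr(flaky test harness | test failure) ≈ 0.718

Under noisy-OR, P(test failure | causes) = 1 − (1−0.02)·∏(1−qᵢ) over the active causes.
P(test failure) = 0.02·0.973·0.806 + 0.4316·0.973·0.194 + 0.8334·0.027·0.806 + 0.903372·0.027·0.194 = 0.015685 + 0.081470 + 0.018136 + 0.004732 = 0.120023
Restricting to configurations with flaky test harness present: 0.081470 + 0.004732 = 0.086202.
So P(flaky test harness | test failure) = 0.086202/0.120023 ≈ 0.718.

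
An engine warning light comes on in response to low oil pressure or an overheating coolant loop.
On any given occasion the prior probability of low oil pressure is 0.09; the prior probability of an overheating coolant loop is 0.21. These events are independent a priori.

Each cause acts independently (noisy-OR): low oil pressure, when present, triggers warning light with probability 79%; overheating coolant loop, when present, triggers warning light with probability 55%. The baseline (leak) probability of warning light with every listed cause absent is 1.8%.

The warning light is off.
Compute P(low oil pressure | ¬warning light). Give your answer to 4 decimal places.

Under noisy-OR, P(warning light | causes) = 1 − (1−0.018)·∏(1−qᵢ) over the active causes.
P(¬warning light) = 0.982*0.91*0.79 + 0.4419*0.91*0.21 + 0.20622*0.09*0.79 + 0.092799*0.09*0.21 = 0.705960 + 0.084447 + 0.014662 + 0.001754 = 0.806823
Of this, 0.016416 comes from 0.014662 + 0.001754 (the low oil pressure=true cases).
Hence the posterior is 0.016416/0.806823 ≈ 0.0203.

P(low oil pressure | ¬warning light) ≈ 0.0203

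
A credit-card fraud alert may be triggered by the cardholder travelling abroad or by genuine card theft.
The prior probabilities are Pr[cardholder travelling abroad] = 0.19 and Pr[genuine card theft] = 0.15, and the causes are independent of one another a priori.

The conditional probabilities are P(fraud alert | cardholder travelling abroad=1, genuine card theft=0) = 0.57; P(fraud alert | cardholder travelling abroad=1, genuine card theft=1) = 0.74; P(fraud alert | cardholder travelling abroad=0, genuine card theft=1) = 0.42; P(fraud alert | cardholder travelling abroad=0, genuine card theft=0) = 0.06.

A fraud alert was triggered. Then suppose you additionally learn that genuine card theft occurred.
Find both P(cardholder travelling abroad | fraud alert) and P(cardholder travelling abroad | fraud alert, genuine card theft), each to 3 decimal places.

P(cardholder travelling abroad | fraud alert) ≈ 0.551; P(cardholder travelling abroad | fraud alert, genuine card theft) ≈ 0.292

Sum P(fraud alert|·) weighted by the priors over the 4 (cardholder travelling abroad, genuine card theft) configurations:
  P(fraud alert) = 0.06·0.81·0.85 + 0.42·0.81·0.15 + 0.57·0.19·0.85 + 0.74·0.19·0.15
        = 0.041310 + 0.051030 + 0.092055 + 0.021090 = 0.205485
Configurations with cardholder travelling abroad contribute 0.113145, so
  P(cardholder travelling abroad | fraud alert) = 0.113145 / 0.205485 ≈ 0.551

With the extra evidence:
Sum P(fraud alert|·) weighted by the priors over both values of cardholder travelling abroad:
  P(fraud alert | genuine card theft) = 0.42×0.81 + 0.74×0.19
        = 0.340200 + 0.140600 = 0.480800
Keeping only the cardholder travelling abroad-present terms gives 0.140600, so
  P(cardholder travelling abroad | fraud alert, genuine card theft) = 0.140600 / 0.480800 ≈ 0.292
— genuine card theft explains away the evidence for cardholder travelling abroad.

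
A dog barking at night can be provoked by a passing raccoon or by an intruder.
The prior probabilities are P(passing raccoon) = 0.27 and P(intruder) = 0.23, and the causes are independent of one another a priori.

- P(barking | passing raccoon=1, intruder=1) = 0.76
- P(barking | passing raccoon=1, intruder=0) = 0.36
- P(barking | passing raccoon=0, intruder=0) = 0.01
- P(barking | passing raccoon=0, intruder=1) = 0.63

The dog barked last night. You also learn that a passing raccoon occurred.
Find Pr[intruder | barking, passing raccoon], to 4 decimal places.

Pr[intruder | barking, passing raccoon] ≈ 0.3867

P(barking | passing raccoon) = 0.36×0.77 + 0.76×0.23 = 0.277200 + 0.174800 = 0.452000
Restricting to configurations with intruder present: 0.76×0.23 = 0.174800.
So P(intruder | barking, passing raccoon) = 0.174800/0.452000 ≈ 0.3867.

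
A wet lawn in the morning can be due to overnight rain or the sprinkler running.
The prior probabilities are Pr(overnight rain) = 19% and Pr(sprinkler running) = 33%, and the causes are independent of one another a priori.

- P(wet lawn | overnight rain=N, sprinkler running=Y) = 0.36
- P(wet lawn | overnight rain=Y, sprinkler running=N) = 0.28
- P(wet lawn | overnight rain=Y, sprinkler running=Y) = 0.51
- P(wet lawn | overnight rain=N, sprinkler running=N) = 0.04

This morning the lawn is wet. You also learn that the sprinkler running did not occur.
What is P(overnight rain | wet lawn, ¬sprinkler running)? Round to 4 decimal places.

P(overnight rain | wet lawn, ¬sprinkler running) ≈ 0.6215

Weight on overnight rain=true, given the evidence: 0.28×0.19 = 0.053200
The normalizing constant is 0.04×0.81 + 0.28×0.19 = 0.085600
P(overnight rain | wet lawn, ¬sprinkler running) = 0.053200/0.085600 ≈ 0.6215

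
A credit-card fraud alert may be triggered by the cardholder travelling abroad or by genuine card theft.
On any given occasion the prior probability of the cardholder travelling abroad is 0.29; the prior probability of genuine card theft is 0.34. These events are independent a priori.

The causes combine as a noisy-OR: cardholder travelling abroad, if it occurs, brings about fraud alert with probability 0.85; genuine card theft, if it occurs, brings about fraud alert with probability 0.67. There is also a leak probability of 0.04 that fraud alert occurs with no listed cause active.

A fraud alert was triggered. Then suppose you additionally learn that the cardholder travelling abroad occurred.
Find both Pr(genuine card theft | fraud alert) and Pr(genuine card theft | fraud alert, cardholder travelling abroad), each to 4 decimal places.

Pr(genuine card theft | fraud alert) ≈ 0.5864; Pr(genuine card theft | fraud alert, cardholder travelling abroad) ≈ 0.3644

Under noisy-OR, P(fraud alert | causes) = 1 − (1−0.04)·∏(1−qᵢ) over the active causes.
P(fraud alert) = 0.04×0.71×0.66 + 0.6832×0.71×0.34 + 0.856×0.29×0.66 + 0.95248×0.29×0.34 = 0.018744 + 0.164924 + 0.163838 + 0.093915 = 0.441421
The genuine card theft-present share is 0.164924 + 0.093915 = 0.258839.
So P(genuine card theft | fraud alert) = 0.258839/0.441421 ≈ 0.5864.

Now also conditioning on cardholder travelling abroad=true:
P(fraud alert | cardholder travelling abroad) = 0.856*0.66 + 0.95248*0.34 = 0.564960 + 0.323843 = 0.888803
Restricting to configurations with genuine card theft present: 0.95248*0.34 = 0.323843.
Hence the posterior is 0.323843/0.888803 ≈ 0.3644.
Conditioning on cardholder travelling abroad lowers the posterior on genuine card theft: the classic explaining-away effect in a common-effect structure.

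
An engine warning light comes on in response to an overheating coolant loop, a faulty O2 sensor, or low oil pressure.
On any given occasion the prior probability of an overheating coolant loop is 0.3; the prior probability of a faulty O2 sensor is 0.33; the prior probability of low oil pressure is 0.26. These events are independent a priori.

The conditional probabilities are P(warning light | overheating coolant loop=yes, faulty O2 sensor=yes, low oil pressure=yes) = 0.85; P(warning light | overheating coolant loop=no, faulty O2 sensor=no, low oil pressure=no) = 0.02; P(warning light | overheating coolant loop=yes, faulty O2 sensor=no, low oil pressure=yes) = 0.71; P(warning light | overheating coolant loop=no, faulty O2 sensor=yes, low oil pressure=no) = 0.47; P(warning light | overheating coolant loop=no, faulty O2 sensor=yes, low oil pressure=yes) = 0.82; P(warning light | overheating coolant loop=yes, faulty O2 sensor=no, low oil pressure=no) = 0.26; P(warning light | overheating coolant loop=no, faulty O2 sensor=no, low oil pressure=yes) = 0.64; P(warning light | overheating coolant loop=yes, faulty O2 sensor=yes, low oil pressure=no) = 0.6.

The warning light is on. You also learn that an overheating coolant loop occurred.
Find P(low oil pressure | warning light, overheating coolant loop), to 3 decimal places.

Enumerate the 4 (faulty O2 sensor, low oil pressure) configurations and weight by the priors:
  P(warning light | overheating coolant loop) = 0.26*0.67*0.74 + 0.71*0.67*0.26 + 0.6*0.33*0.74 + 0.85*0.33*0.26
        = 0.128908 + 0.123682 + 0.146520 + 0.072930 = 0.472040
Keeping only the low oil pressure-present terms gives 0.196612, so
  P(low oil pressure | warning light, overheating coolant loop) = 0.196612 / 0.472040 ≈ 0.417

P(low oil pressure | warning light, overheating coolant loop) ≈ 0.417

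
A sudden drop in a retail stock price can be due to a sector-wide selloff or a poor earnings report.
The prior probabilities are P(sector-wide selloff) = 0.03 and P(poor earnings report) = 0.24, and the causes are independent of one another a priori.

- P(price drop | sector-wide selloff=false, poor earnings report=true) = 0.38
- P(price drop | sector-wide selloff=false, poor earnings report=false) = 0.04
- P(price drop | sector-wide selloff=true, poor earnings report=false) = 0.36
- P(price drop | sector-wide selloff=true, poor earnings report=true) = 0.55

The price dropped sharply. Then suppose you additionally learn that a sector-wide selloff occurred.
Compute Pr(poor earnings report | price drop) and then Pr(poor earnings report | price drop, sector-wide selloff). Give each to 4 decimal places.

Pr(poor earnings report | price drop) ≈ 0.7103; Pr(poor earnings report | price drop, sector-wide selloff) ≈ 0.3254

P(price drop) = 0.04×0.97×0.76 + 0.38×0.97×0.24 + 0.36×0.03×0.76 + 0.55×0.03×0.24 = 0.029488 + 0.088464 + 0.008208 + 0.003960 = 0.130120
Of this, 0.092424 comes from 0.088464 + 0.003960 (the poor earnings report=true cases).
Hence the posterior is 0.092424/0.130120 ≈ 0.7103.

Now also conditioning on sector-wide selloff=true:
Numerator (weight on configurations with poor earnings report): 0.55·0.24 = 0.132000
Denominator P(price drop | sector-wide selloff): 0.36·0.76 + 0.55·0.24 = 0.405600
P(poor earnings report | price drop, sector-wide selloff) = 0.132000/0.405600 ≈ 0.3254
This is intercausal reasoning (explaining away): once sector-wide selloff accounts for the price drop, poor earnings report becomes less likely.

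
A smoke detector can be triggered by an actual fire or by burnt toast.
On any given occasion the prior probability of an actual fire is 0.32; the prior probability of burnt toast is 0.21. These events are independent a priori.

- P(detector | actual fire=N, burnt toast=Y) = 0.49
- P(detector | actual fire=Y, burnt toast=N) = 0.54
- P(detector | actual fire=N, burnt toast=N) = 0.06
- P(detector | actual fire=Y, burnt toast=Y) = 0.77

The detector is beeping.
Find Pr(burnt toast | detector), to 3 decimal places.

Pr(burnt toast | detector) ≈ 0.419

Numerator (weight on configurations with burnt toast): 0.069972 + 0.051744 = 0.121716
Normalizer over all consistent configurations: 0.06·0.68·0.79 + 0.49·0.68·0.21 + 0.54·0.32·0.79 + 0.77·0.32·0.21 = 0.290460
P(burnt toast | detector) = 0.121716/0.290460 ≈ 0.419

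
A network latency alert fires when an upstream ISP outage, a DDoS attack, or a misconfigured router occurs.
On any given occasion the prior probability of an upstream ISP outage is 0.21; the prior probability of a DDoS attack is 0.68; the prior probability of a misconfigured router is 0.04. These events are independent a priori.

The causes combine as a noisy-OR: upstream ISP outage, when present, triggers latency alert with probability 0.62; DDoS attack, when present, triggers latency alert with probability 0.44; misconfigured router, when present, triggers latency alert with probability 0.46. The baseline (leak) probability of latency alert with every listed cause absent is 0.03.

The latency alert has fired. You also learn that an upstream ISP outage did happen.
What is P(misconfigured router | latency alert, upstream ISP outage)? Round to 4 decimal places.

Under noisy-OR, P(latency alert | causes) = 1 − (1−0.03)·∏(1−qᵢ) over the active causes.
P(latency alert | upstream ISP outage) = 0.6314·0.32·0.96 + 0.800956·0.32·0.04 + 0.793584·0.68·0.96 + 0.888535·0.68·0.04 = 0.193966 + 0.010252 + 0.518052 + 0.024168 = 0.746438
Restricting to configurations with misconfigured router present: 0.010252 + 0.024168 = 0.034420.
P(misconfigured router | latency alert, upstream ISP outage) = 0.034420 / 0.746438 ≈ 0.0461

P(misconfigured router | latency alert, upstream ISP outage) ≈ 0.0461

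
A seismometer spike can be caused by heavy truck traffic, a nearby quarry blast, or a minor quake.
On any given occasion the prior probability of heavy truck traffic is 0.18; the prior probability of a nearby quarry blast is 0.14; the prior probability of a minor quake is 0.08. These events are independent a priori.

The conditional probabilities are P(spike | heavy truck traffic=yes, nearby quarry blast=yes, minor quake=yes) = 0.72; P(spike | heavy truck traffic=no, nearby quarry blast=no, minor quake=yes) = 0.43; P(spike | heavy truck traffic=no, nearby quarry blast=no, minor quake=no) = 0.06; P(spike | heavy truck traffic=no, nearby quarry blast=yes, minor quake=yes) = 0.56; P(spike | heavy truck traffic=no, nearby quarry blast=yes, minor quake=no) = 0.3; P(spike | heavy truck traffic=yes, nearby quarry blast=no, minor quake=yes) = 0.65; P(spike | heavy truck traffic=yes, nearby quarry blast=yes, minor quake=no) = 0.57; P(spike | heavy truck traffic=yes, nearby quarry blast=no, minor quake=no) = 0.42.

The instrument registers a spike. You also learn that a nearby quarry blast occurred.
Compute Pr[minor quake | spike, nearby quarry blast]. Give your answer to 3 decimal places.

P(spike | nearby quarry blast) = 0.3×0.82×0.92 + 0.56×0.82×0.08 + 0.57×0.18×0.92 + 0.72×0.18×0.08 = 0.226320 + 0.036736 + 0.094392 + 0.010368 = 0.367816
The minor quake-present share is 0.036736 + 0.010368 = 0.047104.
So P(minor quake | spike, nearby quarry blast) = 0.047104/0.367816 ≈ 0.128.

Pr[minor quake | spike, nearby quarry blast] ≈ 0.128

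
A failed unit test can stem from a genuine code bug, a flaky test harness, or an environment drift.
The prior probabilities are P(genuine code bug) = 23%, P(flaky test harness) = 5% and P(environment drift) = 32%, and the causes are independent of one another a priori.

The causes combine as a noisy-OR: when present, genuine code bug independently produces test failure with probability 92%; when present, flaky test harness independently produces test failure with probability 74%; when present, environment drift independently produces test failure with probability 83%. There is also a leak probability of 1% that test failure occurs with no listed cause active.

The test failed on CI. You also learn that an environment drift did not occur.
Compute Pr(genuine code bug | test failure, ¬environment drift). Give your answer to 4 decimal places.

Under noisy-OR, P(test failure | causes) = 1 − (1−0.01)·∏(1−qᵢ) over the active causes.
By total probability over the 4 (genuine code bug, flaky test harness) configurations:
  P(test failure | ¬environment drift) = 0.01×0.77×0.95 + 0.7426×0.77×0.05 + 0.9208×0.23×0.95 + 0.979408×0.23×0.05
        = 0.007315 + 0.028590 + 0.201195 + 0.011263 = 0.248363
Configurations with genuine code bug contribute 0.212458, so
  P(genuine code bug | test failure, ¬environment drift) = 0.212458 / 0.248363 ≈ 0.8554

Pr(genuine code bug | test failure, ¬environment drift) ≈ 0.8554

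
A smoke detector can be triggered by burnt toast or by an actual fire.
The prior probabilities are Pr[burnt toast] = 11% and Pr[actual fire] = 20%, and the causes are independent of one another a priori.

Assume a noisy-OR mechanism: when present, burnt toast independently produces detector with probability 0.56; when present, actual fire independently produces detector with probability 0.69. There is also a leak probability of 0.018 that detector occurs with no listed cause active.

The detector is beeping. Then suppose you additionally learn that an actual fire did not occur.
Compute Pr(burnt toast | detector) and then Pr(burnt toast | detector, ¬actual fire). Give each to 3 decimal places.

Pr(burnt toast | detector) ≈ 0.336; Pr(burnt toast | detector, ¬actual fire) ≈ 0.796

Under noisy-OR, P(detector | causes) = 1 − (1−0.018)·∏(1−qᵢ) over the active causes.
For the numerator, keep only burnt toast=true terms: 0.049977 + 0.019053 = 0.069030
Normalizer over all consistent configurations: 0.018·0.89·0.8 + 0.69558·0.89·0.2 + 0.56792·0.11·0.8 + 0.866055·0.11·0.2 = 0.205659
Posterior = 0.069030 / 0.205659 ≈ 0.336

With the extra evidence:
Weight on burnt toast=true, given the evidence: 0.56792*0.11 = 0.062471
The normalizing constant is 0.018*0.89 + 0.56792*0.11 = 0.078491
P(burnt toast | detector, ¬actual fire) = 0.062471/0.078491 ≈ 0.796
With actual fire excluded, burnt toast must carry more of the explanatory weight for the detector.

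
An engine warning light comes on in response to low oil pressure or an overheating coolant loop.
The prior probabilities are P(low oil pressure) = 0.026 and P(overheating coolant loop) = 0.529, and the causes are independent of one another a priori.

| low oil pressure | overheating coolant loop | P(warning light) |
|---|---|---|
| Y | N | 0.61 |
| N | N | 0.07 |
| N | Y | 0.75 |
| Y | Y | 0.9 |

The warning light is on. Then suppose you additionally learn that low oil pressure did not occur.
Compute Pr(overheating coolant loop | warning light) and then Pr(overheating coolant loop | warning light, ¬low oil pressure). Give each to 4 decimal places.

Pr(overheating coolant loop | warning light) ≈ 0.9097; Pr(overheating coolant loop | warning light, ¬low oil pressure) ≈ 0.9233

Numerator (weight on configurations with overheating coolant loop): 0.386434 + 0.012379 = 0.398813
The normalizing constant is 0.07×0.974×0.471 + 0.75×0.974×0.529 + 0.61×0.026×0.471 + 0.9×0.026×0.529 = 0.438396
P(overheating coolant loop | warning light) = 0.398813/0.438396 ≈ 0.9097

Now condition on the additional information:
Weight on overheating coolant loop=true, given the evidence: 0.75*0.529 = 0.396750
The normalizing constant is 0.07*0.471 + 0.75*0.529 = 0.429720
P(overheating coolant loop | warning light, ¬low oil pressure) = 0.396750/0.429720 ≈ 0.9233
With low oil pressure excluded, overheating coolant loop must carry more of the explanatory weight for the warning light.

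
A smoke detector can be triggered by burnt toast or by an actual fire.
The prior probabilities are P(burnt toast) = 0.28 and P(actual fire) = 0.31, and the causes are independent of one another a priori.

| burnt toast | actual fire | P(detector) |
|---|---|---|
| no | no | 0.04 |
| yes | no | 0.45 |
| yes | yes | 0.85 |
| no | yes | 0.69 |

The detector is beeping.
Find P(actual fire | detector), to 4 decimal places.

P(actual fire | detector) ≈ 0.6808

Sum P(detector|·) weighted by the priors over the 4 (burnt toast, actual fire) configurations:
  P(detector) = 0.04*0.72*0.69 + 0.69*0.72*0.31 + 0.45*0.28*0.69 + 0.85*0.28*0.31
        = 0.019872 + 0.154008 + 0.086940 + 0.073780 = 0.334600
Keeping only the actual fire-present terms gives 0.227788, so
  P(actual fire | detector) = 0.227788 / 0.334600 ≈ 0.6808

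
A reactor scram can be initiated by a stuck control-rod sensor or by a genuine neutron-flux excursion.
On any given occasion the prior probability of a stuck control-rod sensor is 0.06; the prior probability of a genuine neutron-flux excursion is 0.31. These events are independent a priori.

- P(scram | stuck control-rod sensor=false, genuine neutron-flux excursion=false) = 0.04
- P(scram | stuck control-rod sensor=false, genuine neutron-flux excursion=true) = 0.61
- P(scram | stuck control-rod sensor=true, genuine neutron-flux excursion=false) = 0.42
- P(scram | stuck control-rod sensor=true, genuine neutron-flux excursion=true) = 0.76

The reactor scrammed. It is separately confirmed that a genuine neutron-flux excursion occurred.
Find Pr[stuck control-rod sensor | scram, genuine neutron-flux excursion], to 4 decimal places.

Pr[stuck control-rod sensor | scram, genuine neutron-flux excursion] ≈ 0.0737

By total probability over both values of stuck control-rod sensor:
  P(scram | genuine neutron-flux excursion) = 0.61*0.94 + 0.76*0.06
        = 0.573400 + 0.045600 = 0.619000
The terms with stuck control-rod sensor present sum to 0.045600, so
  P(stuck control-rod sensor | scram, genuine neutron-flux excursion) = 0.045600 / 0.619000 ≈ 0.0737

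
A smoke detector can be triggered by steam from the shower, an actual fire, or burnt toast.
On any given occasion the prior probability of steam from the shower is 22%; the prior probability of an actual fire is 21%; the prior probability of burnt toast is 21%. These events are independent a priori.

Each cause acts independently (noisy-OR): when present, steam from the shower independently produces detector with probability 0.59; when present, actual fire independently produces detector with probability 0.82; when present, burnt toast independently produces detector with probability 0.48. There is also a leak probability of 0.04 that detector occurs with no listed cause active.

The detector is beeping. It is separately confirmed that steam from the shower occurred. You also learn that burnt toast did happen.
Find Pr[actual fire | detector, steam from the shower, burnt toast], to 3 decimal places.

Under noisy-OR, P(detector | causes) = 1 − (1−0.04)·∏(1−qᵢ) over the active causes.
Enumerate both values of actual fire and weight by the priors:
  P(detector | steam from the shower, burnt toast) = 0.795328×0.79 + 0.963159×0.21
        = 0.628309 + 0.202263 = 0.830572
The terms with actual fire present sum to 0.202263, so
  P(actual fire | detector, steam from the shower, burnt toast) = 0.202263 / 0.830572 ≈ 0.244

Pr[actual fire | detector, steam from the shower, burnt toast] ≈ 0.244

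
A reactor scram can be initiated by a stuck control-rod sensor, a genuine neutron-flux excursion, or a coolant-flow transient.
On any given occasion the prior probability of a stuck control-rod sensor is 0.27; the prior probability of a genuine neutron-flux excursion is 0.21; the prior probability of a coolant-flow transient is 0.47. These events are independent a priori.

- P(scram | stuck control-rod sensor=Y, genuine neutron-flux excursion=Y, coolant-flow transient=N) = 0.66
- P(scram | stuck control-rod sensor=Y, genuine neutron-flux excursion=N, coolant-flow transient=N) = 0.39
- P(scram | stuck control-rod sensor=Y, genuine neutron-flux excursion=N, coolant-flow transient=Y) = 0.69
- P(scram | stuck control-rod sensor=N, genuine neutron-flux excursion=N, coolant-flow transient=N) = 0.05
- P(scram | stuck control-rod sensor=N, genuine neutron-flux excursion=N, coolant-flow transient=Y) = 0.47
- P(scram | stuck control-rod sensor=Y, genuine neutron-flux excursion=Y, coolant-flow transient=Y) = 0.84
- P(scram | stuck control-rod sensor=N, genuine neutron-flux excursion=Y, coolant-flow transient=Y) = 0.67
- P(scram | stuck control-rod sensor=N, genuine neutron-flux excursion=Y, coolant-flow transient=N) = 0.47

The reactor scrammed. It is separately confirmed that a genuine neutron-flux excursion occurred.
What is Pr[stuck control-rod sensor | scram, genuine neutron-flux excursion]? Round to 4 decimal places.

P(scram | genuine neutron-flux excursion) = 0.47×0.73×0.53 + 0.67×0.73×0.47 + 0.66×0.27×0.53 + 0.84×0.27×0.47 = 0.181843 + 0.229877 + 0.094446 + 0.106596 = 0.612762
Restricting to configurations with stuck control-rod sensor present: 0.094446 + 0.106596 = 0.201042.
Hence the posterior is 0.201042/0.612762 ≈ 0.3281.

Pr[stuck control-rod sensor | scram, genuine neutron-flux excursion] ≈ 0.3281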